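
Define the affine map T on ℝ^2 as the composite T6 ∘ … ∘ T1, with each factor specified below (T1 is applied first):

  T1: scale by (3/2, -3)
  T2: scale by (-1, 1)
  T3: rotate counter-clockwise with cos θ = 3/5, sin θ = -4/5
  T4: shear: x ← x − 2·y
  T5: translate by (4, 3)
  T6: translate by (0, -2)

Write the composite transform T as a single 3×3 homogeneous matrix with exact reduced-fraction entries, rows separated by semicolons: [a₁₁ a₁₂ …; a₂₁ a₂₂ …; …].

T1 = [3/2 0 0; 0 -3 0; 0 0 1]
T2·T1 = [-3/2 0 0; 0 -3 0; 0 0 1]
T3·…·T1 = [-9/10 -12/5 0; 6/5 -9/5 0; 0 0 1]
T4·…·T1 = [-33/10 6/5 0; 6/5 -9/5 0; 0 0 1]
T5·…·T1 = [-33/10 6/5 4; 6/5 -9/5 3; 0 0 1]
T6·…·T1 = [-33/10 6/5 4; 6/5 -9/5 1; 0 0 1]

T = [-33/10 6/5 4; 6/5 -9/5 1; 0 0 1]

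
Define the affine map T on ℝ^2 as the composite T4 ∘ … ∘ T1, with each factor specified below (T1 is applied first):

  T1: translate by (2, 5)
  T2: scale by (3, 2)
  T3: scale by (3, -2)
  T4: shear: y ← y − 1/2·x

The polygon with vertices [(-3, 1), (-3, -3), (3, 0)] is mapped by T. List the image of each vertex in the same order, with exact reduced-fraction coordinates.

image vertices: (-9, -39/2), (-9, -7/2), (45, -85/2)

T1 translate by (2, 5): (-3, 1) → (-1, 6); (-3, -3) → (-1, 2); (3, 0) → (5, 5)
T2 scale by (3, 2): (-1, 6) → (-3, 12); (-1, 2) → (-3, 4); (5, 5) → (15, 10)
T3 scale by (3, -2): (-3, 12) → (-9, -24); (-3, 4) → (-9, -8); (15, 10) → (45, -20)
T4 shear: y ← y − 1/2·x: (-9, -24) → (-9, -39/2); (-9, -8) → (-9, -7/2); (45, -20) → (45, -85/2)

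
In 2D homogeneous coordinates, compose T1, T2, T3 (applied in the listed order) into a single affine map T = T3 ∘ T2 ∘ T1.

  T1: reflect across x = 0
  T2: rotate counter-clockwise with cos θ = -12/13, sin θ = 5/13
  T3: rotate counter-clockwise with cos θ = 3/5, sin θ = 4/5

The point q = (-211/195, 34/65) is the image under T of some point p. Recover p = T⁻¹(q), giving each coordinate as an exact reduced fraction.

T1 = [-1 0 0; 0 1 0; 0 0 1]
T2·T1 = [12/13 -5/13 0; -5/13 -12/13 0; 0 0 1]
T3·…·T1 = [56/65 33/65 0; 33/65 -56/65 0; 0 0 1]
det M = -1; M⁻¹ = [56/65 33/65 0; 33/65 -56/65 0; 0 0 1]
M⁻¹ · (-211/195, 34/65)ᵀ = (-2/3, -1)ᵀ

p = (-2/3, -1)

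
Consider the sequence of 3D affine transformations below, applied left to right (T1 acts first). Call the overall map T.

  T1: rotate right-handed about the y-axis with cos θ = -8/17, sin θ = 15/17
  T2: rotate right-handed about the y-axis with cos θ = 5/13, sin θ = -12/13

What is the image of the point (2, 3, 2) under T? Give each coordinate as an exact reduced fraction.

T(p) = (622/221, 3, -62/221)

T1 rotate right-handed about the y-axis with cos θ = -8/17, sin θ = 15/17: (2, 3, 2) → (14/17, 3, -46/17)
T2 rotate right-handed about the y-axis with cos θ = 5/13, sin θ = -12/13: (14/17, 3, -46/17) → (622/221, 3, -62/221)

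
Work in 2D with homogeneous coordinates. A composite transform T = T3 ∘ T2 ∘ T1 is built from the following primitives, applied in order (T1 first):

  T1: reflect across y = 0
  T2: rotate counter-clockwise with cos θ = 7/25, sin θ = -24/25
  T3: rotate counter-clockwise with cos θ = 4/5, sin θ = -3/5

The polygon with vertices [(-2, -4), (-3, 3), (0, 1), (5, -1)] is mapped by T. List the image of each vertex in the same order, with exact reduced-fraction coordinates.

T1 reflect across y = 0: (-2, -4) → (-2, 4); (-3, 3) → (-3, -3); (0, 1) → (0, -1); (5, -1) → (5, 1)
T2 rotate counter-clockwise with cos θ = 7/25, sin θ = -24/25: (-2, 4) → (82/25, 76/25); (-3, -3) → (-93/25, 51/25); (0, -1) → (-24/25, -7/25); (5, 1) → (59/25, -113/25)
T3 rotate counter-clockwise with cos θ = 4/5, sin θ = -3/5: (82/25, 76/25) → (556/125, 58/125); (-93/25, 51/25) → (-219/125, 483/125); (-24/25, -7/25) → (-117/125, 44/125); (59/25, -113/25) → (-103/125, -629/125)

image vertices: (556/125, 58/125), (-219/125, 483/125), (-117/125, 44/125), (-103/125, -629/125)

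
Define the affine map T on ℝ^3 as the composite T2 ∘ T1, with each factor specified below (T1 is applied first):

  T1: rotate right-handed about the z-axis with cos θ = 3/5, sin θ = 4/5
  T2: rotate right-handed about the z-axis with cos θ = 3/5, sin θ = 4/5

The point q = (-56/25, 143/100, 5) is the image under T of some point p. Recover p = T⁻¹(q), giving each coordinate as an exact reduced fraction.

T1 = [3/5 -4/5 0 0; 4/5 3/5 0 0; 0 0 1 0; 0 0 0 1]
T2·T1 = [-7/25 -24/25 0 0; 24/25 -7/25 0 0; 0 0 1 0; 0 0 0 1]
det M = 1; M⁻¹ = [-7/25 24/25 0 0; -24/25 -7/25 0 0; 0 0 1 0; 0 0 0 1]
M⁻¹ · (-56/25, 143/100, 5)ᵀ = (2, 7/4, 5)ᵀ

p = (2, 7/4, 5)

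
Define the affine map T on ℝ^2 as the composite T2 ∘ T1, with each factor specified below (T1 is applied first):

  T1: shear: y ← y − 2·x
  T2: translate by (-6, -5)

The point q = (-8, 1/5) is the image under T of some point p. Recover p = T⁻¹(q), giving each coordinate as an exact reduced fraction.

T1 = [1 0 0; -2 1 0; 0 0 1]
T2·T1 = [1 0 -6; -2 1 -5; 0 0 1]
det M = 1; M⁻¹ = [1 0 6; 2 1 17; 0 0 1]
M⁻¹ · (-8, 1/5)ᵀ = (-2, 6/5)ᵀ

p = (-2, 6/5)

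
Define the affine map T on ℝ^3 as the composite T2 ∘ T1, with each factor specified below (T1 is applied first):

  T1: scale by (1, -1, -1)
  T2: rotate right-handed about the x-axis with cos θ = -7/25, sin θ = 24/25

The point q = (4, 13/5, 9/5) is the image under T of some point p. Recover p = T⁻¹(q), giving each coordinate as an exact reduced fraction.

T1 = [1 0 0 0; 0 -1 0 0; 0 0 -1 0; 0 0 0 1]
T2·T1 = [1 0 0 0; 0 7/25 24/25 0; 0 -24/25 7/25 0; 0 0 0 1]
det M = 1; M⁻¹ = [1 0 0 0; 0 7/25 -24/25 0; 0 24/25 7/25 0; 0 0 0 1]
M⁻¹ · (4, 13/5, 9/5)ᵀ = (4, -1, 3)ᵀ

p = (4, -1, 3)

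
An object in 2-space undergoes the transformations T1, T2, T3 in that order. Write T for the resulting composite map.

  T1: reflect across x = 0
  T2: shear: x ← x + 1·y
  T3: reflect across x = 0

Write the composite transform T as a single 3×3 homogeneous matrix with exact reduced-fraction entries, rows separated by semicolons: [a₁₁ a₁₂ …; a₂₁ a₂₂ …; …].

T = [1 -1 0; 0 1 0; 0 0 1]

T1 = [-1 0 0; 0 1 0; 0 0 1]
T2·T1 = [-1 1 0; 0 1 0; 0 0 1]
T3·…·T1 = [1 -1 0; 0 1 0; 0 0 1]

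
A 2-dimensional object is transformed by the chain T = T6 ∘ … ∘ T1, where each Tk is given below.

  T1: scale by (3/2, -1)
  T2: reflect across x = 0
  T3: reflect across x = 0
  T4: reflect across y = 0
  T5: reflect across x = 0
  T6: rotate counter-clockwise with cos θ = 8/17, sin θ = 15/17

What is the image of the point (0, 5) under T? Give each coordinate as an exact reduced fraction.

T1 scale by (3/2, -1): (0, 5) → (0, -5)
T2 reflect across x = 0: (0, -5) → (0, -5)
T3 reflect across x = 0: (0, -5) → (0, -5)
T4 reflect across y = 0: (0, -5) → (0, 5)
T5 reflect across x = 0: (0, 5) → (0, 5)
T6 rotate counter-clockwise with cos θ = 8/17, sin θ = 15/17: (0, 5) → (-75/17, 40/17)

T(p) = (-75/17, 40/17)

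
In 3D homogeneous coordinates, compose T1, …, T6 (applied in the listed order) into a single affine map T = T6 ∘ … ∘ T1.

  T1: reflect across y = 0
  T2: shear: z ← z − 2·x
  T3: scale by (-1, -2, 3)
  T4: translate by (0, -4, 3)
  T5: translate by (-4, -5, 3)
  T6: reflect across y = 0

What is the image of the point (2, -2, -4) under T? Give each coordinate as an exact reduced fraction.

T1 reflect across y = 0: (2, -2, -4) → (2, 2, -4)
T2 shear: z ← z − 2·x: (2, 2, -4) → (2, 2, -8)
T3 scale by (-1, -2, 3): (2, 2, -8) → (-2, -4, -24)
T4 translate by (0, -4, 3): (-2, -4, -24) → (-2, -8, -21)
T5 translate by (-4, -5, 3): (-2, -8, -21) → (-6, -13, -18)
T6 reflect across y = 0: (-6, -13, -18) → (-6, 13, -18)

T(p) = (-6, 13, -18)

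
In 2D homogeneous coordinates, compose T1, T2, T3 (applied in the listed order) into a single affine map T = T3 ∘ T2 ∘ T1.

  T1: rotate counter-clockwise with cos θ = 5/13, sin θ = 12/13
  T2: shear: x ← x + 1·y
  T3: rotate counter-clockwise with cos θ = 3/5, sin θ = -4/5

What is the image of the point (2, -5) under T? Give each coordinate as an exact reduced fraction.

T(p) = (203/65, -279/65)

T1 rotate counter-clockwise with cos θ = 5/13, sin θ = 12/13: (2, -5) → (70/13, -1/13)
T2 shear: x ← x + 1·y: (70/13, -1/13) → (69/13, -1/13)
T3 rotate counter-clockwise with cos θ = 3/5, sin θ = -4/5: (69/13, -1/13) → (203/65, -279/65)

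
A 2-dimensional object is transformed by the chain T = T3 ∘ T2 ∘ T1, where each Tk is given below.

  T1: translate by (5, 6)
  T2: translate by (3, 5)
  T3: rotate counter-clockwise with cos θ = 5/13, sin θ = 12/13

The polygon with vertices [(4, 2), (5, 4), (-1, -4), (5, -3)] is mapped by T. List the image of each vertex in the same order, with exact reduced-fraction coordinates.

image vertices: (-96/13, 209/13), (-115/13, 231/13), (-49/13, 119/13), (-31/13, 196/13)

T1 translate by (5, 6): (4, 2) → (9, 8); (5, 4) → (10, 10); (-1, -4) → (4, 2); (5, -3) → (10, 3)
T2 translate by (3, 5): (9, 8) → (12, 13); (10, 10) → (13, 15); (4, 2) → (7, 7); (10, 3) → (13, 8)
T3 rotate counter-clockwise with cos θ = 5/13, sin θ = 12/13: (12, 13) → (-96/13, 209/13); (13, 15) → (-115/13, 231/13); (7, 7) → (-49/13, 119/13); (13, 8) → (-31/13, 196/13)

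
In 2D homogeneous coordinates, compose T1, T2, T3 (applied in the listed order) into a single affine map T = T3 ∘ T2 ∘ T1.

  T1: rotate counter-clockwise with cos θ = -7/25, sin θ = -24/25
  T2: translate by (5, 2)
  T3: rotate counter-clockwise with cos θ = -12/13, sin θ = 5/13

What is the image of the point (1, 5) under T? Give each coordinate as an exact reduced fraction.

T(p) = (-2811/325, 1298/325)

T1 rotate counter-clockwise with cos θ = -7/25, sin θ = -24/25: (1, 5) → (113/25, -59/25)
T2 translate by (5, 2): (113/25, -59/25) → (238/25, -9/25)
T3 rotate counter-clockwise with cos θ = -12/13, sin θ = 5/13: (238/25, -9/25) → (-2811/325, 1298/325)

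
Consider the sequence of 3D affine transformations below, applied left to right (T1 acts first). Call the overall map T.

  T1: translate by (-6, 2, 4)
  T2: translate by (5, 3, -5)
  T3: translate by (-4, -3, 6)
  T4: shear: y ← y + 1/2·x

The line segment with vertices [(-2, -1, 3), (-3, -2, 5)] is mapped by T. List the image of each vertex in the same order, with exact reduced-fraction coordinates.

image vertices: (-7, -5/2, 8), (-8, -4, 10)

T1 translate by (-6, 2, 4): (-2, -1, 3) → (-8, 1, 7); (-3, -2, 5) → (-9, 0, 9)
T2 translate by (5, 3, -5): (-8, 1, 7) → (-3, 4, 2); (-9, 0, 9) → (-4, 3, 4)
T3 translate by (-4, -3, 6): (-3, 4, 2) → (-7, 1, 8); (-4, 3, 4) → (-8, 0, 10)
T4 shear: y ← y + 1/2·x: (-7, 1, 8) → (-7, -5/2, 8); (-8, 0, 10) → (-8, -4, 10)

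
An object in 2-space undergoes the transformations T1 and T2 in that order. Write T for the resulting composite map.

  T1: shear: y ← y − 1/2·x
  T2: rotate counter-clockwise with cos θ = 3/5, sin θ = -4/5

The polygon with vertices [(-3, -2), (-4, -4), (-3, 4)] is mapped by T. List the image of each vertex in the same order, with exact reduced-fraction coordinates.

image vertices: (-11/5, 21/10), (-4, 2), (13/5, 57/10)

T1 shear: y ← y − 1/2·x: (-3, -2) → (-3, -1/2); (-4, -4) → (-4, -2); (-3, 4) → (-3, 11/2)
T2 rotate counter-clockwise with cos θ = 3/5, sin θ = -4/5: (-3, -1/2) → (-11/5, 21/10); (-4, -2) → (-4, 2); (-3, 11/2) → (13/5, 57/10)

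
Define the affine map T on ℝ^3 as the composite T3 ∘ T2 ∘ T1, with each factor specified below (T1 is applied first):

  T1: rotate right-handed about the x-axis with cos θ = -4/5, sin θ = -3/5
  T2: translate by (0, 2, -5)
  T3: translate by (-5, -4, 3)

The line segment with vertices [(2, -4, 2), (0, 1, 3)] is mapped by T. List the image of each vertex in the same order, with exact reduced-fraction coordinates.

image vertices: (-3, 12/5, -6/5), (-5, -1, -5)

T1 rotate right-handed about the x-axis with cos θ = -4/5, sin θ = -3/5: (2, -4, 2) → (2, 22/5, 4/5); (0, 1, 3) → (0, 1, -3)
T2 translate by (0, 2, -5): (2, 22/5, 4/5) → (2, 32/5, -21/5); (0, 1, -3) → (0, 3, -8)
T3 translate by (-5, -4, 3): (2, 32/5, -21/5) → (-3, 12/5, -6/5); (0, 3, -8) → (-5, -1, -5)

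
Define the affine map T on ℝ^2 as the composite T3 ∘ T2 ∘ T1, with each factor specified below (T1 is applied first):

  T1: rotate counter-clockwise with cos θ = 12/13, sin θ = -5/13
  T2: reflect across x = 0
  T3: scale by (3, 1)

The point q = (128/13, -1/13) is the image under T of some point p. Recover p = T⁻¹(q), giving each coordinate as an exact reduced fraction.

p = (-3, -4/3)

T1 = [12/13 5/13 0; -5/13 12/13 0; 0 0 1]
T2·T1 = [-12/13 -5/13 0; -5/13 12/13 0; 0 0 1]
T3·…·T1 = [-36/13 -15/13 0; -5/13 12/13 0; 0 0 1]
det M = -3; M⁻¹ = [-4/13 -5/13 0; -5/39 12/13 0; 0 0 1]
M⁻¹ · (128/13, -1/13)ᵀ = (-3, -4/3)ᵀ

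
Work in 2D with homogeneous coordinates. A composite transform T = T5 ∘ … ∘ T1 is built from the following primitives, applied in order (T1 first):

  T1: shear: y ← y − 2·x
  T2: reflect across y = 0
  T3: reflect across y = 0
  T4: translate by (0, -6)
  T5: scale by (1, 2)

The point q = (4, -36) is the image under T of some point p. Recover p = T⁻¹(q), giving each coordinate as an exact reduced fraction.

T1 = [1 0 0; -2 1 0; 0 0 1]
T2·T1 = [1 0 0; 2 -1 0; 0 0 1]
T3·…·T1 = [1 0 0; -2 1 0; 0 0 1]
T4·…·T1 = [1 0 0; -2 1 -6; 0 0 1]
T5·…·T1 = [1 0 0; -4 2 -12; 0 0 1]
det M = 2; M⁻¹ = [1 0 0; 2 1/2 6; 0 0 1]
M⁻¹ · (4, -36)ᵀ = (4, -4)ᵀ

p = (4, -4)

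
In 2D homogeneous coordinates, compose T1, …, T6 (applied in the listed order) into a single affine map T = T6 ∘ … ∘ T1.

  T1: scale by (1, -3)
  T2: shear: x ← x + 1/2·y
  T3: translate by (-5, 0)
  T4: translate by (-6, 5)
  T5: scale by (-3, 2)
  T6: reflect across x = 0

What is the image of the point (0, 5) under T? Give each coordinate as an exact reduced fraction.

T1 scale by (1, -3): (0, 5) → (0, -15)
T2 shear: x ← x + 1/2·y: (0, -15) → (-15/2, -15)
T3 translate by (-5, 0): (-15/2, -15) → (-25/2, -15)
T4 translate by (-6, 5): (-25/2, -15) → (-37/2, -10)
T5 scale by (-3, 2): (-37/2, -10) → (111/2, -20)
T6 reflect across x = 0: (111/2, -20) → (-111/2, -20)

T(p) = (-111/2, -20)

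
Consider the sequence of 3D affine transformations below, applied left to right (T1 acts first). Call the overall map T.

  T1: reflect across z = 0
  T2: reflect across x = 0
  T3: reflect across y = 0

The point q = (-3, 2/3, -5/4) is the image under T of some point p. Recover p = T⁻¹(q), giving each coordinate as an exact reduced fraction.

p = (3, -2/3, 5/4)

T1 = [1 0 0 0; 0 1 0 0; 0 0 -1 0; 0 0 0 1]
T2·T1 = [-1 0 0 0; 0 1 0 0; 0 0 -1 0; 0 0 0 1]
T3·…·T1 = [-1 0 0 0; 0 -1 0 0; 0 0 -1 0; 0 0 0 1]
det M = -1; M⁻¹ = [-1 0 0 0; 0 -1 0 0; 0 0 -1 0; 0 0 0 1]
M⁻¹ · (-3, 2/3, -5/4)ᵀ = (3, -2/3, 5/4)ᵀ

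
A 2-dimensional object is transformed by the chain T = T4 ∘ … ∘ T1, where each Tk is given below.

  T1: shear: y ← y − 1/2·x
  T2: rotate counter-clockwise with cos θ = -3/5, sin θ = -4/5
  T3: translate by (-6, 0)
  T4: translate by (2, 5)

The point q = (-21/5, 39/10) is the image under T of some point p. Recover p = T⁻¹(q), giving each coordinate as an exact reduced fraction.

p = (1, 1)

T1 = [1 0 0; -1/2 1 0; 0 0 1]
T2·T1 = [-1 4/5 0; -1/2 -3/5 0; 0 0 1]
T3·…·T1 = [-1 4/5 -6; -1/2 -3/5 0; 0 0 1]
T4·…·T1 = [-1 4/5 -4; -1/2 -3/5 5; 0 0 1]
det M = 1; M⁻¹ = [-3/5 -4/5 8/5; 1/2 -1 7; 0 0 1]
M⁻¹ · (-21/5, 39/10)ᵀ = (1, 1)ᵀ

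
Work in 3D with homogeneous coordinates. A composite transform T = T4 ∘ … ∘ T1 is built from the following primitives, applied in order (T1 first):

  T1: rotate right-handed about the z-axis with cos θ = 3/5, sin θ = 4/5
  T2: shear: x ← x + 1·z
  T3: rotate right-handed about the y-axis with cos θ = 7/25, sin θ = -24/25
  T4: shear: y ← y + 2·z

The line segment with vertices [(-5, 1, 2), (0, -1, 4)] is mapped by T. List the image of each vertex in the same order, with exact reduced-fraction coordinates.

image vertices: (-303/125, -717/125, -146/125), (-312/125, 1357/125, 716/125)

T1 rotate right-handed about the z-axis with cos θ = 3/5, sin θ = 4/5: (-5, 1, 2) → (-19/5, -17/5, 2); (0, -1, 4) → (4/5, -3/5, 4)
T2 shear: x ← x + 1·z: (-19/5, -17/5, 2) → (-9/5, -17/5, 2); (4/5, -3/5, 4) → (24/5, -3/5, 4)
T3 rotate right-handed about the y-axis with cos θ = 7/25, sin θ = -24/25: (-9/5, -17/5, 2) → (-303/125, -17/5, -146/125); (24/5, -3/5, 4) → (-312/125, -3/5, 716/125)
T4 shear: y ← y + 2·z: (-303/125, -17/5, -146/125) → (-303/125, -717/125, -146/125); (-312/125, -3/5, 716/125) → (-312/125, 1357/125, 716/125)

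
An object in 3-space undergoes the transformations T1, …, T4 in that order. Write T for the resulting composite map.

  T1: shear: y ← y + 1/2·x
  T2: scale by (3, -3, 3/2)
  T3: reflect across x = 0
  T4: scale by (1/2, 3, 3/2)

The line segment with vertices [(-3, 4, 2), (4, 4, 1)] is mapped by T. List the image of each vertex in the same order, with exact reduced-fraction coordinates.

image vertices: (9/2, -45/2, 9/2), (-6, -54, 9/4)

T1 shear: y ← y + 1/2·x: (-3, 4, 2) → (-3, 5/2, 2); (4, 4, 1) → (4, 6, 1)
T2 scale by (3, -3, 3/2): (-3, 5/2, 2) → (-9, -15/2, 3); (4, 6, 1) → (12, -18, 3/2)
T3 reflect across x = 0: (-9, -15/2, 3) → (9, -15/2, 3); (12, -18, 3/2) → (-12, -18, 3/2)
T4 scale by (1/2, 3, 3/2): (9, -15/2, 3) → (9/2, -45/2, 9/2); (-12, -18, 3/2) → (-6, -54, 9/4)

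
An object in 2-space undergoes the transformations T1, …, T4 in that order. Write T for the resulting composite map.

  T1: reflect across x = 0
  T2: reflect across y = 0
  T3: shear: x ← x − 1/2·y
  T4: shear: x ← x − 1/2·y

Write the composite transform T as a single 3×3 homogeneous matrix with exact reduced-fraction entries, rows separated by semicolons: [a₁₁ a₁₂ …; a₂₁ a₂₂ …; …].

T1 = [-1 0 0; 0 1 0; 0 0 1]
T2·T1 = [-1 0 0; 0 -1 0; 0 0 1]
T3·…·T1 = [-1 1/2 0; 0 -1 0; 0 0 1]
T4·…·T1 = [-1 1 0; 0 -1 0; 0 0 1]

T = [-1 1 0; 0 -1 0; 0 0 1]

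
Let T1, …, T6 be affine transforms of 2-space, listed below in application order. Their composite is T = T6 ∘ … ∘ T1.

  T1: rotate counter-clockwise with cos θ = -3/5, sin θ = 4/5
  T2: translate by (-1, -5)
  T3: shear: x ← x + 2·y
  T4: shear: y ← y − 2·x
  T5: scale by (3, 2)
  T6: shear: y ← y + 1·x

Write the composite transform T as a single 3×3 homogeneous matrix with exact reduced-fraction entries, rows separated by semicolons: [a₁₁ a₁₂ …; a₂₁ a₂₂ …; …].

T1 = [-3/5 -4/5 0; 4/5 -3/5 0; 0 0 1]
T2·T1 = [-3/5 -4/5 -1; 4/5 -3/5 -5; 0 0 1]
T3·…·T1 = [1 -2 -11; 4/5 -3/5 -5; 0 0 1]
T4·…·T1 = [1 -2 -11; -6/5 17/5 17; 0 0 1]
T5·…·T1 = [3 -6 -33; -12/5 34/5 34; 0 0 1]
T6·…·T1 = [3 -6 -33; 3/5 4/5 1; 0 0 1]

T = [3 -6 -33; 3/5 4/5 1; 0 0 1]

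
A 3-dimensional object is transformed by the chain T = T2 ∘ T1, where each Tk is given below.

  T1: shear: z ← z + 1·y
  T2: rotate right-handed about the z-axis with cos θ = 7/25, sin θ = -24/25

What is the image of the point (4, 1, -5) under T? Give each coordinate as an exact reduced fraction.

T1 shear: z ← z + 1·y: (4, 1, -5) → (4, 1, -4)
T2 rotate right-handed about the z-axis with cos θ = 7/25, sin θ = -24/25: (4, 1, -4) → (52/25, -89/25, -4)

T(p) = (52/25, -89/25, -4)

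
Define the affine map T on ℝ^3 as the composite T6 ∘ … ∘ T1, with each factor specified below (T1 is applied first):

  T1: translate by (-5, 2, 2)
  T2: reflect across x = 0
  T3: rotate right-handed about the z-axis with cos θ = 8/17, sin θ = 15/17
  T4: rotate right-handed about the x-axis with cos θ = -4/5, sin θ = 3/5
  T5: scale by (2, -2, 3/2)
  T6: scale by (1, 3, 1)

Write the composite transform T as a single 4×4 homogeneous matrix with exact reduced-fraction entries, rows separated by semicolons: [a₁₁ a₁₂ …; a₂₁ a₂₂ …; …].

T1 = [1 0 0 -5; 0 1 0 2; 0 0 1 2; 0 0 0 1]
T2·T1 = [-1 0 0 5; 0 1 0 2; 0 0 1 2; 0 0 0 1]
T3·…·T1 = [-8/17 -15/17 0 10/17; -15/17 8/17 0 91/17; 0 0 1 2; 0 0 0 1]
T4·…·T1 = [-8/17 -15/17 0 10/17; 12/17 -32/85 -3/5 -466/85; -9/17 24/85 -4/5 137/85; 0 0 0 1]
T5·…·T1 = [-16/17 -30/17 0 20/17; -24/17 64/85 6/5 932/85; -27/34 36/85 -6/5 411/170; 0 0 0 1]
T6·…·T1 = [-16/17 -30/17 0 20/17; -72/17 192/85 18/5 2796/85; -27/34 36/85 -6/5 411/170; 0 0 0 1]

T = [-16/17 -30/17 0 20/17; -72/17 192/85 18/5 2796/85; -27/34 36/85 -6/5 411/170; 0 0 0 1]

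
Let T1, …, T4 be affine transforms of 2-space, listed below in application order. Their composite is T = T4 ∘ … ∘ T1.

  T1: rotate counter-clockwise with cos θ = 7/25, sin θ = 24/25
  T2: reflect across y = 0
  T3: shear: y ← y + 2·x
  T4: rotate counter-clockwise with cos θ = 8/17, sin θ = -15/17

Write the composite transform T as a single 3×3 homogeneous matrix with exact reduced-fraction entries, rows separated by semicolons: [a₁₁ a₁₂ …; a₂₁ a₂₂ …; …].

T = [-94/425 -1017/425 0; -37/85 -16/85 0; 0 0 1]

T1 = [7/25 -24/25 0; 24/25 7/25 0; 0 0 1]
T2·T1 = [7/25 -24/25 0; -24/25 -7/25 0; 0 0 1]
T3·…·T1 = [7/25 -24/25 0; -2/5 -11/5 0; 0 0 1]
T4·…·T1 = [-94/425 -1017/425 0; -37/85 -16/85 0; 0 0 1]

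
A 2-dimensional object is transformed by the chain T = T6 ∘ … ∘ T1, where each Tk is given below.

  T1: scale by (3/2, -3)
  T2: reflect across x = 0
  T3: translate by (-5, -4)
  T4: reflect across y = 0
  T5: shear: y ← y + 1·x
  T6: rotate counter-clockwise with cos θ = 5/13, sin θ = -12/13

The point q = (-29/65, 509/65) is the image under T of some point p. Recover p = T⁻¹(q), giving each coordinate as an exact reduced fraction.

p = (8/5, 2)

T1 = [3/2 0 0; 0 -3 0; 0 0 1]
T2·T1 = [-3/2 0 0; 0 -3 0; 0 0 1]
T3·…·T1 = [-3/2 0 -5; 0 -3 -4; 0 0 1]
T4·…·T1 = [-3/2 0 -5; 0 3 4; 0 0 1]
T5·…·T1 = [-3/2 0 -5; -3/2 3 -1; 0 0 1]
T6·…·T1 = [-51/26 36/13 -37/13; 21/26 15/13 55/13; 0 0 1]
det M = -9/2; M⁻¹ = [-10/39 8/13 -10/3; 7/39 17/39 -4/3; 0 0 1]
M⁻¹ · (-29/65, 509/65)ᵀ = (8/5, 2)ᵀ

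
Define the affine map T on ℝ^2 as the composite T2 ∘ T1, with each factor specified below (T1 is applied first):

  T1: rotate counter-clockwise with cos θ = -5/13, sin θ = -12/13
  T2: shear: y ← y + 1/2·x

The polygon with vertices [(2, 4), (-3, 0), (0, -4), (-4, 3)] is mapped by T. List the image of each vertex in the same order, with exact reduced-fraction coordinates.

T1 rotate counter-clockwise with cos θ = -5/13, sin θ = -12/13: (2, 4) → (38/13, -44/13); (-3, 0) → (15/13, 36/13); (0, -4) → (-48/13, 20/13); (-4, 3) → (56/13, 33/13)
T2 shear: y ← y + 1/2·x: (38/13, -44/13) → (38/13, -25/13); (15/13, 36/13) → (15/13, 87/26); (-48/13, 20/13) → (-48/13, -4/13); (56/13, 33/13) → (56/13, 61/13)

image vertices: (38/13, -25/13), (15/13, 87/26), (-48/13, -4/13), (56/13, 61/13)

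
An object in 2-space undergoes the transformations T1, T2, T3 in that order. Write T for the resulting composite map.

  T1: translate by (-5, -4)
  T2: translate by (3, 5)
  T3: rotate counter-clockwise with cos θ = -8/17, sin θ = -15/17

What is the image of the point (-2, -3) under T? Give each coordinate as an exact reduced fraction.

T1 translate by (-5, -4): (-2, -3) → (-7, -7)
T2 translate by (3, 5): (-7, -7) → (-4, -2)
T3 rotate counter-clockwise with cos θ = -8/17, sin θ = -15/17: (-4, -2) → (2/17, 76/17)

T(p) = (2/17, 76/17)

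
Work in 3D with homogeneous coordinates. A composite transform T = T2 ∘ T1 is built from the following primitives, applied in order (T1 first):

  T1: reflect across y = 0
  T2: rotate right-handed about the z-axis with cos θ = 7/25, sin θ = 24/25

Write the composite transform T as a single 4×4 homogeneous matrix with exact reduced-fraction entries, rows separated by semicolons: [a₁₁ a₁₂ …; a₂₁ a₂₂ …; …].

T1 = [1 0 0 0; 0 -1 0 0; 0 0 1 0; 0 0 0 1]
T2·T1 = [7/25 24/25 0 0; 24/25 -7/25 0 0; 0 0 1 0; 0 0 0 1]

T = [7/25 24/25 0 0; 24/25 -7/25 0 0; 0 0 1 0; 0 0 0 1]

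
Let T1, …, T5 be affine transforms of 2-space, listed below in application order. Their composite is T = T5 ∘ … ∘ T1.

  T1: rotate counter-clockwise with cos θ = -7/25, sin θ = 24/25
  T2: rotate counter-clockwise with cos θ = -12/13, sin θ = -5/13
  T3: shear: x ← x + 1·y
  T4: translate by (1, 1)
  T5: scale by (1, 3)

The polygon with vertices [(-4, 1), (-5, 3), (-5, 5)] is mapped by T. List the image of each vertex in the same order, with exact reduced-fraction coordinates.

T1 rotate counter-clockwise with cos θ = -7/25, sin θ = 24/25: (-4, 1) → (4/25, -103/25); (-5, 3) → (-37/25, -141/25); (-5, 5) → (-17/5, -31/5)
T2 rotate counter-clockwise with cos θ = -12/13, sin θ = -5/13: (4/25, -103/25) → (-563/325, 1216/325); (-37/25, -141/25) → (-261/325, 1877/325); (-17/5, -31/5) → (49/65, 457/65)
T3 shear: x ← x + 1·y: (-563/325, 1216/325) → (653/325, 1216/325); (-261/325, 1877/325) → (1616/325, 1877/325); (49/65, 457/65) → (506/65, 457/65)
T4 translate by (1, 1): (653/325, 1216/325) → (978/325, 1541/325); (1616/325, 1877/325) → (1941/325, 2202/325); (506/65, 457/65) → (571/65, 522/65)
T5 scale by (1, 3): (978/325, 1541/325) → (978/325, 4623/325); (1941/325, 2202/325) → (1941/325, 6606/325); (571/65, 522/65) → (571/65, 1566/65)

image vertices: (978/325, 4623/325), (1941/325, 6606/325), (571/65, 1566/65)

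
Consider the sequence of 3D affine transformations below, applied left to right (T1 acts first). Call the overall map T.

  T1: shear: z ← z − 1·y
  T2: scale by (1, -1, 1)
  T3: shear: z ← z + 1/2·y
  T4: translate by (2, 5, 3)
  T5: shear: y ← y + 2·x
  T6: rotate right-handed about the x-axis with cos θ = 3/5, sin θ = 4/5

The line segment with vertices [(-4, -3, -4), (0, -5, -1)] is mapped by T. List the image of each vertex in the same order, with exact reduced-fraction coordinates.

T1 shear: z ← z − 1·y: (-4, -3, -4) → (-4, -3, -1); (0, -5, -1) → (0, -5, 4)
T2 scale by (1, -1, 1): (-4, -3, -1) → (-4, 3, -1); (0, -5, 4) → (0, 5, 4)
T3 shear: z ← z + 1/2·y: (-4, 3, -1) → (-4, 3, 1/2); (0, 5, 4) → (0, 5, 13/2)
T4 translate by (2, 5, 3): (-4, 3, 1/2) → (-2, 8, 7/2); (0, 5, 13/2) → (2, 10, 19/2)
T5 shear: y ← y + 2·x: (-2, 8, 7/2) → (-2, 4, 7/2); (2, 10, 19/2) → (2, 14, 19/2)
T6 rotate right-handed about the x-axis with cos θ = 3/5, sin θ = 4/5: (-2, 4, 7/2) → (-2, -2/5, 53/10); (2, 14, 19/2) → (2, 4/5, 169/10)

image vertices: (-2, -2/5, 53/10), (2, 4/5, 169/10)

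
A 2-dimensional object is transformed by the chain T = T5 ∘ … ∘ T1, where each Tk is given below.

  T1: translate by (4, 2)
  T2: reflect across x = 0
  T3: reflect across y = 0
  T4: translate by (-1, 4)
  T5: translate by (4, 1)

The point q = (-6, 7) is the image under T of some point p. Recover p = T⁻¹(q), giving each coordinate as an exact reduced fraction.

p = (5, -4)

T1 = [1 0 4; 0 1 2; 0 0 1]
T2·T1 = [-1 0 -4; 0 1 2; 0 0 1]
T3·…·T1 = [-1 0 -4; 0 -1 -2; 0 0 1]
T4·…·T1 = [-1 0 -5; 0 -1 2; 0 0 1]
T5·…·T1 = [-1 0 -1; 0 -1 3; 0 0 1]
det M = 1; M⁻¹ = [-1 0 -1; 0 -1 3; 0 0 1]
M⁻¹ · (-6, 7)ᵀ = (5, -4)ᵀ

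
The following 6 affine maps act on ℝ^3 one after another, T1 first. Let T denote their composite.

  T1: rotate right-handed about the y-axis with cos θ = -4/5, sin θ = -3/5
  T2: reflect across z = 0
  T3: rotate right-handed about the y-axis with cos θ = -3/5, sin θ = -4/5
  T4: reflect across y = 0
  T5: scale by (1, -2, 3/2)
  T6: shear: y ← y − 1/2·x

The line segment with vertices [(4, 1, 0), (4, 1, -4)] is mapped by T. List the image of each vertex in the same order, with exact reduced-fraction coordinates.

image vertices: (96/25, 2/25, -42/25), (124/25, -12/25, 102/25)

T1 rotate right-handed about the y-axis with cos θ = -4/5, sin θ = -3/5: (4, 1, 0) → (-16/5, 1, 12/5); (4, 1, -4) → (-4/5, 1, 28/5)
T2 reflect across z = 0: (-16/5, 1, 12/5) → (-16/5, 1, -12/5); (-4/5, 1, 28/5) → (-4/5, 1, -28/5)
T3 rotate right-handed about the y-axis with cos θ = -3/5, sin θ = -4/5: (-16/5, 1, -12/5) → (96/25, 1, -28/25); (-4/5, 1, -28/5) → (124/25, 1, 68/25)
T4 reflect across y = 0: (96/25, 1, -28/25) → (96/25, -1, -28/25); (124/25, 1, 68/25) → (124/25, -1, 68/25)
T5 scale by (1, -2, 3/2): (96/25, -1, -28/25) → (96/25, 2, -42/25); (124/25, -1, 68/25) → (124/25, 2, 102/25)
T6 shear: y ← y − 1/2·x: (96/25, 2, -42/25) → (96/25, 2/25, -42/25); (124/25, 2, 102/25) → (124/25, -12/25, 102/25)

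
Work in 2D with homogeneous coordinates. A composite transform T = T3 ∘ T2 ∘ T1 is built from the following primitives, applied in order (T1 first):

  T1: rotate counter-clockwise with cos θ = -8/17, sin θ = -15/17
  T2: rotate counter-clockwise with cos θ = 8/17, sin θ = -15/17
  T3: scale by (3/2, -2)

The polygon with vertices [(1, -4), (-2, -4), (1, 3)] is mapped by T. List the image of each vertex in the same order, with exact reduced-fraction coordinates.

T1 rotate counter-clockwise with cos θ = -8/17, sin θ = -15/17: (1, -4) → (-4, 1); (-2, -4) → (-44/17, 62/17); (1, 3) → (37/17, -39/17)
T2 rotate counter-clockwise with cos θ = 8/17, sin θ = -15/17: (-4, 1) → (-1, 4); (-44/17, 62/17) → (2, 4); (37/17, -39/17) → (-1, -3)
T3 scale by (3/2, -2): (-1, 4) → (-3/2, -8); (2, 4) → (3, -8); (-1, -3) → (-3/2, 6)

image vertices: (-3/2, -8), (3, -8), (-3/2, 6)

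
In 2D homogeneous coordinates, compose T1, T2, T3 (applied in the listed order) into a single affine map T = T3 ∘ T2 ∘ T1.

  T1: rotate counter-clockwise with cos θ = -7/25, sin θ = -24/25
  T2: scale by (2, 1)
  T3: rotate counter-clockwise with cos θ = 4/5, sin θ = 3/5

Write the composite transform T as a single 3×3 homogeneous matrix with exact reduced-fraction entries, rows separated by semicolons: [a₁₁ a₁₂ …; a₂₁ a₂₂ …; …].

T1 = [-7/25 24/25 0; -24/25 -7/25 0; 0 0 1]
T2·T1 = [-14/25 48/25 0; -24/25 -7/25 0; 0 0 1]
T3·…·T1 = [16/125 213/125 0; -138/125 116/125 0; 0 0 1]

T = [16/125 213/125 0; -138/125 116/125 0; 0 0 1]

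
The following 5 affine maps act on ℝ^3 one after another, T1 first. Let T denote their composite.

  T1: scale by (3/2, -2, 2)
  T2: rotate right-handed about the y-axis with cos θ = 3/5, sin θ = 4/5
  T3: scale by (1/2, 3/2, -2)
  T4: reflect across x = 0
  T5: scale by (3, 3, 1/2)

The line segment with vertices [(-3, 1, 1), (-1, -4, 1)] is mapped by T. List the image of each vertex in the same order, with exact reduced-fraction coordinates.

T1 scale by (3/2, -2, 2): (-3, 1, 1) → (-9/2, -2, 2); (-1, -4, 1) → (-3/2, 8, 2)
T2 rotate right-handed about the y-axis with cos θ = 3/5, sin θ = 4/5: (-9/2, -2, 2) → (-11/10, -2, 24/5); (-3/2, 8, 2) → (7/10, 8, 12/5)
T3 scale by (1/2, 3/2, -2): (-11/10, -2, 24/5) → (-11/20, -3, -48/5); (7/10, 8, 12/5) → (7/20, 12, -24/5)
T4 reflect across x = 0: (-11/20, -3, -48/5) → (11/20, -3, -48/5); (7/20, 12, -24/5) → (-7/20, 12, -24/5)
T5 scale by (3, 3, 1/2): (11/20, -3, -48/5) → (33/20, -9, -24/5); (-7/20, 12, -24/5) → (-21/20, 36, -12/5)

image vertices: (33/20, -9, -24/5), (-21/20, 36, -12/5)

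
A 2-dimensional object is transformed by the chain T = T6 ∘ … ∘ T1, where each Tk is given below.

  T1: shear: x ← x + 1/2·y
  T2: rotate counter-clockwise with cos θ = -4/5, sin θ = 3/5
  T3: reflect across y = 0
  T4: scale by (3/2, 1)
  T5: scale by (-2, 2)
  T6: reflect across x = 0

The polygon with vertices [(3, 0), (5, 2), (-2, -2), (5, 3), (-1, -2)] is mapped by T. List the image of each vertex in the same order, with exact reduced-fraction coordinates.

T1 shear: x ← x + 1/2·y: (3, 0) → (3, 0); (5, 2) → (6, 2); (-2, -2) → (-3, -2); (5, 3) → (13/2, 3); (-1, -2) → (-2, -2)
T2 rotate counter-clockwise with cos θ = -4/5, sin θ = 3/5: (3, 0) → (-12/5, 9/5); (6, 2) → (-6, 2); (-3, -2) → (18/5, -1/5); (13/2, 3) → (-7, 3/2); (-2, -2) → (14/5, 2/5)
T3 reflect across y = 0: (-12/5, 9/5) → (-12/5, -9/5); (-6, 2) → (-6, -2); (18/5, -1/5) → (18/5, 1/5); (-7, 3/2) → (-7, -3/2); (14/5, 2/5) → (14/5, -2/5)
T4 scale by (3/2, 1): (-12/5, -9/5) → (-18/5, -9/5); (-6, -2) → (-9, -2); (18/5, 1/5) → (27/5, 1/5); (-7, -3/2) → (-21/2, -3/2); (14/5, -2/5) → (21/5, -2/5)
T5 scale by (-2, 2): (-18/5, -9/5) → (36/5, -18/5); (-9, -2) → (18, -4); (27/5, 1/5) → (-54/5, 2/5); (-21/2, -3/2) → (21, -3); (21/5, -2/5) → (-42/5, -4/5)
T6 reflect across x = 0: (36/5, -18/5) → (-36/5, -18/5); (18, -4) → (-18, -4); (-54/5, 2/5) → (54/5, 2/5); (21, -3) → (-21, -3); (-42/5, -4/5) → (42/5, -4/5)

image vertices: (-36/5, -18/5), (-18, -4), (54/5, 2/5), (-21, -3), (42/5, -4/5)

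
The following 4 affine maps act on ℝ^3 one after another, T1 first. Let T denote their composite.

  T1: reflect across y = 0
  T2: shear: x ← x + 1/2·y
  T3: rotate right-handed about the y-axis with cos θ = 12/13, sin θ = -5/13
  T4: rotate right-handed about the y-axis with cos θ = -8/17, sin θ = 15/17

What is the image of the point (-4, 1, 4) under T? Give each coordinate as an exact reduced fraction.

T(p) = (1949/442, -1, 906/221)

T1 reflect across y = 0: (-4, 1, 4) → (-4, -1, 4)
T2 shear: x ← x + 1/2·y: (-4, -1, 4) → (-9/2, -1, 4)
T3 rotate right-handed about the y-axis with cos θ = 12/13, sin θ = -5/13: (-9/2, -1, 4) → (-74/13, -1, 51/26)
T4 rotate right-handed about the y-axis with cos θ = -8/17, sin θ = 15/17: (-74/13, -1, 51/26) → (1949/442, -1, 906/221)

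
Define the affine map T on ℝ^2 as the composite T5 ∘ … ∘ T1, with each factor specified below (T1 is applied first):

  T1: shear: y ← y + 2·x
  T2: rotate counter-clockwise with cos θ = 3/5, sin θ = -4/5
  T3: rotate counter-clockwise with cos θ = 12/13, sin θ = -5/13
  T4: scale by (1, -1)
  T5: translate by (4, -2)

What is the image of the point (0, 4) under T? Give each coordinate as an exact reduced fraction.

T1 shear: y ← y + 2·x: (0, 4) → (0, 4)
T2 rotate counter-clockwise with cos θ = 3/5, sin θ = -4/5: (0, 4) → (16/5, 12/5)
T3 rotate counter-clockwise with cos θ = 12/13, sin θ = -5/13: (16/5, 12/5) → (252/65, 64/65)
T4 scale by (1, -1): (252/65, 64/65) → (252/65, -64/65)
T5 translate by (4, -2): (252/65, -64/65) → (512/65, -194/65)

T(p) = (512/65, -194/65)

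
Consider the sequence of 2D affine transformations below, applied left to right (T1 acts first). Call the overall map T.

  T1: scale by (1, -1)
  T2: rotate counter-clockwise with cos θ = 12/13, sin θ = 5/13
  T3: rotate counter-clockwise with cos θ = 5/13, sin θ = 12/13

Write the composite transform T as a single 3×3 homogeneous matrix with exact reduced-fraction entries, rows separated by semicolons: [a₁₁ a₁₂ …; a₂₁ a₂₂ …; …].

T = [0 1 0; 1 0 0; 0 0 1]

T1 = [1 0 0; 0 -1 0; 0 0 1]
T2·T1 = [12/13 5/13 0; 5/13 -12/13 0; 0 0 1]
T3·…·T1 = [0 1 0; 1 0 0; 0 0 1]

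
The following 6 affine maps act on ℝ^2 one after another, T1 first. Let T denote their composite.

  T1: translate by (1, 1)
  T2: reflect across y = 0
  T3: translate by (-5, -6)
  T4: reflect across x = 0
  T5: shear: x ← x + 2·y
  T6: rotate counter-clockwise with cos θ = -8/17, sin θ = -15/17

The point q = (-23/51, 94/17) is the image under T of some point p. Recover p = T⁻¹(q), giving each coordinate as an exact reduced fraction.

T1 = [1 0 1; 0 1 1; 0 0 1]
T2·T1 = [1 0 1; 0 -1 -1; 0 0 1]
T3·…·T1 = [1 0 -4; 0 -1 -7; 0 0 1]
T4·…·T1 = [-1 0 4; 0 -1 -7; 0 0 1]
T5·…·T1 = [-1 -2 -10; 0 -1 -7; 0 0 1]
T6·…·T1 = [8/17 1/17 -25/17; 15/17 38/17 206/17; 0 0 1]
det M = 1; M⁻¹ = [38/17 -1/17 4; -15/17 8/17 -7; 0 0 1]
M⁻¹ · (-23/51, 94/17)ᵀ = (8/3, -4)ᵀ

p = (8/3, -4)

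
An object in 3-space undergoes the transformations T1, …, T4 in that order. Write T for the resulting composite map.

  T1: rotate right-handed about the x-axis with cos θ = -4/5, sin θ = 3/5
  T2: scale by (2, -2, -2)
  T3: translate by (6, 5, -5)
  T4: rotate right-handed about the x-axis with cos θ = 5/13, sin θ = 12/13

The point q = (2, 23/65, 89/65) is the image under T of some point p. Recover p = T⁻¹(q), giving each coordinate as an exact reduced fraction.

T1 = [1 0 0 0; 0 -4/5 -3/5 0; 0 3/5 -4/5 0; 0 0 0 1]
T2·T1 = [2 0 0 0; 0 8/5 6/5 0; 0 -6/5 8/5 0; 0 0 0 1]
T3·…·T1 = [2 0 0 6; 0 8/5 6/5 5; 0 -6/5 8/5 -5; 0 0 0 1]
T4·…·T1 = [2 0 0 6; 0 112/65 -66/65 85/13; 0 66/65 112/65 35/13; 0 0 0 1]
det M = 8; M⁻¹ = [1/2 0 0 -3; 0 28/65 33/130 -7/2; 0 -33/130 28/65 1/2; 0 0 0 1]
M⁻¹ · (2, 23/65, 89/65)ᵀ = (-2, -3, 1)ᵀ

p = (-2, -3, 1)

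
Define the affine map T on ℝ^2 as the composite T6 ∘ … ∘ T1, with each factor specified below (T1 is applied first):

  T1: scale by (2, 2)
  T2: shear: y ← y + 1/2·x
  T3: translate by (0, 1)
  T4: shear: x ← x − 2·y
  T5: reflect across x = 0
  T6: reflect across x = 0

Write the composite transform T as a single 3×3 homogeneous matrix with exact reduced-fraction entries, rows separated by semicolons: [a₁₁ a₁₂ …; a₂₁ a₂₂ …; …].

T1 = [2 0 0; 0 2 0; 0 0 1]
T2·T1 = [2 0 0; 1 2 0; 0 0 1]
T3·…·T1 = [2 0 0; 1 2 1; 0 0 1]
T4·…·T1 = [0 -4 -2; 1 2 1; 0 0 1]
T5·…·T1 = [0 4 2; 1 2 1; 0 0 1]
T6·…·T1 = [0 -4 -2; 1 2 1; 0 0 1]

T = [0 -4 -2; 1 2 1; 0 0 1]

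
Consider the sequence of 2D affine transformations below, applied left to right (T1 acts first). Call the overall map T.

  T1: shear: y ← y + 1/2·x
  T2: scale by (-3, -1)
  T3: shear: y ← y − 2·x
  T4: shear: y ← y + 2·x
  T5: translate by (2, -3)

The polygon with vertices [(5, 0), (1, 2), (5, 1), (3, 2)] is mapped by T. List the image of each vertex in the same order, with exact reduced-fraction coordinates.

T1 shear: y ← y + 1/2·x: (5, 0) → (5, 5/2); (1, 2) → (1, 5/2); (5, 1) → (5, 7/2); (3, 2) → (3, 7/2)
T2 scale by (-3, -1): (5, 5/2) → (-15, -5/2); (1, 5/2) → (-3, -5/2); (5, 7/2) → (-15, -7/2); (3, 7/2) → (-9, -7/2)
T3 shear: y ← y − 2·x: (-15, -5/2) → (-15, 55/2); (-3, -5/2) → (-3, 7/2); (-15, -7/2) → (-15, 53/2); (-9, -7/2) → (-9, 29/2)
T4 shear: y ← y + 2·x: (-15, 55/2) → (-15, -5/2); (-3, 7/2) → (-3, -5/2); (-15, 53/2) → (-15, -7/2); (-9, 29/2) → (-9, -7/2)
T5 translate by (2, -3): (-15, -5/2) → (-13, -11/2); (-3, -5/2) → (-1, -11/2); (-15, -7/2) → (-13, -13/2); (-9, -7/2) → (-7, -13/2)

image vertices: (-13, -11/2), (-1, -11/2), (-13, -13/2), (-7, -13/2)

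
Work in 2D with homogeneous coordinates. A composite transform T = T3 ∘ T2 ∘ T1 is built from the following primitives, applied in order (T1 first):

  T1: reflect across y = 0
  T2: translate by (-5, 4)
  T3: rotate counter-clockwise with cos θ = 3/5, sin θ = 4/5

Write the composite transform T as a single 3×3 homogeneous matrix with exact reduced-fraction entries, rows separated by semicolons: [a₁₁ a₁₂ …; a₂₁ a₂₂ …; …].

T1 = [1 0 0; 0 -1 0; 0 0 1]
T2·T1 = [1 0 -5; 0 -1 4; 0 0 1]
T3·…·T1 = [3/5 4/5 -31/5; 4/5 -3/5 -8/5; 0 0 1]

T = [3/5 4/5 -31/5; 4/5 -3/5 -8/5; 0 0 1]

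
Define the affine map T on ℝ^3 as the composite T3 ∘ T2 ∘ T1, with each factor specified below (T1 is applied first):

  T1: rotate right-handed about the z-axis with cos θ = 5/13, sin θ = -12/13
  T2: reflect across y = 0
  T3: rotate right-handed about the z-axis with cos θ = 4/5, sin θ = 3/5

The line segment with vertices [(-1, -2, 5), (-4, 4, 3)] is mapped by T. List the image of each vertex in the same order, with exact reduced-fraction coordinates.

image vertices: (-22/13, -19/13, 5), (316/65, -188/65, 3)

T1 rotate right-handed about the z-axis with cos θ = 5/13, sin θ = -12/13: (-1, -2, 5) → (-29/13, 2/13, 5); (-4, 4, 3) → (28/13, 68/13, 3)
T2 reflect across y = 0: (-29/13, 2/13, 5) → (-29/13, -2/13, 5); (28/13, 68/13, 3) → (28/13, -68/13, 3)
T3 rotate right-handed about the z-axis with cos θ = 4/5, sin θ = 3/5: (-29/13, -2/13, 5) → (-22/13, -19/13, 5); (28/13, -68/13, 3) → (316/65, -188/65, 3)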